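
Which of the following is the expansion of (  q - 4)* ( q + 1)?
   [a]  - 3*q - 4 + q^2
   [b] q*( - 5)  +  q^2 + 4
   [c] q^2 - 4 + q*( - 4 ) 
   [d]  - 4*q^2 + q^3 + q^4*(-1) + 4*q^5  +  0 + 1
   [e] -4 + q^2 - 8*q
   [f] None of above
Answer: a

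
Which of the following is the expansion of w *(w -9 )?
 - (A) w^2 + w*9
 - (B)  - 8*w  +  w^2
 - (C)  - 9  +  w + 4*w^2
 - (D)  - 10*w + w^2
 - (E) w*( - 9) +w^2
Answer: E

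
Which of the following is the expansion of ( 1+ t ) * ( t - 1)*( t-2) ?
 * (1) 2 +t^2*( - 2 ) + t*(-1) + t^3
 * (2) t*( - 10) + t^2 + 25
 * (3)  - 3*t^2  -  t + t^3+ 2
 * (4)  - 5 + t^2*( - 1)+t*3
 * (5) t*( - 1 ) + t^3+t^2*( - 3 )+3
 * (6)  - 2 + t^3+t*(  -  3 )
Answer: 1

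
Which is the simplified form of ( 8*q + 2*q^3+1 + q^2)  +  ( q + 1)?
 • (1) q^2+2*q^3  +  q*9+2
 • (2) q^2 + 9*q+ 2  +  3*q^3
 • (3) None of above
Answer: 1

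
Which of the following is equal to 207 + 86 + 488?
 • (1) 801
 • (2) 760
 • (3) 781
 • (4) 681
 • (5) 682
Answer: 3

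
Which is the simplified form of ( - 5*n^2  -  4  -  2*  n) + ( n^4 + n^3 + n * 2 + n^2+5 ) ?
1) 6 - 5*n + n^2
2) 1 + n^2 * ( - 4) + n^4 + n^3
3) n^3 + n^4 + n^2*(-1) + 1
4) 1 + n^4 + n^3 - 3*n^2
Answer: 2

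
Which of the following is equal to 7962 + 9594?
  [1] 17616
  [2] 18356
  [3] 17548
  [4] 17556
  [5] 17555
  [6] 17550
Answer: 4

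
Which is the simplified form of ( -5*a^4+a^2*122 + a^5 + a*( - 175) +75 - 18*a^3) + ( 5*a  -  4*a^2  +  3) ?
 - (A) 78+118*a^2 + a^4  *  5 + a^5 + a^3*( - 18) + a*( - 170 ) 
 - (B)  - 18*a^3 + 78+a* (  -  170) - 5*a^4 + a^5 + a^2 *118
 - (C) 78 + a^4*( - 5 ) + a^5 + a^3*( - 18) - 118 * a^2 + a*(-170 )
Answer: B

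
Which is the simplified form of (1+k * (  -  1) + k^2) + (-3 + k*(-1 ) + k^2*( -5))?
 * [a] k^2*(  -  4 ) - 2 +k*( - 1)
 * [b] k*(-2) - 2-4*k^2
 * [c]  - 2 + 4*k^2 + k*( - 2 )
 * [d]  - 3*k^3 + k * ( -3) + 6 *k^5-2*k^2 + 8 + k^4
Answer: b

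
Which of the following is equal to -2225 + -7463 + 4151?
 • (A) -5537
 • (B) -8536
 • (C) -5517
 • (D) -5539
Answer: A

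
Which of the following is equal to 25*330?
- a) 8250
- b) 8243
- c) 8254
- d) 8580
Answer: a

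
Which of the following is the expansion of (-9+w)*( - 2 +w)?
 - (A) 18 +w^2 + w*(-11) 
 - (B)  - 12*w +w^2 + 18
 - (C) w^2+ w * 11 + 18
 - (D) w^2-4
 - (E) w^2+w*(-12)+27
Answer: A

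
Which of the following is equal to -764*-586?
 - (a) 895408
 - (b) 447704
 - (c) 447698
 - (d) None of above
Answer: b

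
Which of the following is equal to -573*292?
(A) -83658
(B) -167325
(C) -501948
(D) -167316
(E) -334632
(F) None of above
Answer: D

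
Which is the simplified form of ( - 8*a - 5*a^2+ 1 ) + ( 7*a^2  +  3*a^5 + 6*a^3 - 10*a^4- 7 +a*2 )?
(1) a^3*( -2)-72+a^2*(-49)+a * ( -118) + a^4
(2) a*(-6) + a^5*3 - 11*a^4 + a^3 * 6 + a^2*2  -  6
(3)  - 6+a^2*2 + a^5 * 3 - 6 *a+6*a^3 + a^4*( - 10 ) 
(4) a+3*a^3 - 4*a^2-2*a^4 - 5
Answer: 3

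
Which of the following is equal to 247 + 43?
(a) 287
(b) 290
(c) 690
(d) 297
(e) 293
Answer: b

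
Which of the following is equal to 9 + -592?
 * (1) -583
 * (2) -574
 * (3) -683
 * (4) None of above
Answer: 1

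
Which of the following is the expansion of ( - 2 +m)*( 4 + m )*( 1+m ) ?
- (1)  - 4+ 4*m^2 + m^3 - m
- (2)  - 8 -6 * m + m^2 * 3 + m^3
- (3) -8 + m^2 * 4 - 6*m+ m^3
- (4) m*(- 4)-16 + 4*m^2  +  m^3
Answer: 2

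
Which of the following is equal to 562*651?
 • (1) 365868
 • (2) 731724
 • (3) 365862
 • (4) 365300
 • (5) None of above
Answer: 3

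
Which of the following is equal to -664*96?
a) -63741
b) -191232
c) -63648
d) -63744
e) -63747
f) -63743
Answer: d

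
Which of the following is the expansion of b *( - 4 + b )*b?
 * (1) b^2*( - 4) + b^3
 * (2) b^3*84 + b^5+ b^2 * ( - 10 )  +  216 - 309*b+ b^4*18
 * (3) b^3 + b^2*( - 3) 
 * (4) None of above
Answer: 1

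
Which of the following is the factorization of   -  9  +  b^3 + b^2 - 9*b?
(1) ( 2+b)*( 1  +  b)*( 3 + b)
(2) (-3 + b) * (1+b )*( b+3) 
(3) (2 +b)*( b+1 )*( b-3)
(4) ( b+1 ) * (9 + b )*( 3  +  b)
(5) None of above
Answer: 2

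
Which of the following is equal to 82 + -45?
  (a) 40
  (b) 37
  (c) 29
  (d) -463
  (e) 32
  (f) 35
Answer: b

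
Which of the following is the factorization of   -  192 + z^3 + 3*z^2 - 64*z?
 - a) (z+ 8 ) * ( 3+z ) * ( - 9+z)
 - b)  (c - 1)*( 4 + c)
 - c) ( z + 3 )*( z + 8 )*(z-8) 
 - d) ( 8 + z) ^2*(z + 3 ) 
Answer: c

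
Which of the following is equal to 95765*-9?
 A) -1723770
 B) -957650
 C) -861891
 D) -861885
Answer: D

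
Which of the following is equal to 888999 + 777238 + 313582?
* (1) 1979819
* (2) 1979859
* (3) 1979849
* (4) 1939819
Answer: 1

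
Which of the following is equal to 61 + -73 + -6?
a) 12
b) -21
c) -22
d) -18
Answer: d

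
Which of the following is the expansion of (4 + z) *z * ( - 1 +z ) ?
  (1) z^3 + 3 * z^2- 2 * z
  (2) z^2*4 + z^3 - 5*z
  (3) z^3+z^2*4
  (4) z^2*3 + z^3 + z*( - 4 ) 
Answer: 4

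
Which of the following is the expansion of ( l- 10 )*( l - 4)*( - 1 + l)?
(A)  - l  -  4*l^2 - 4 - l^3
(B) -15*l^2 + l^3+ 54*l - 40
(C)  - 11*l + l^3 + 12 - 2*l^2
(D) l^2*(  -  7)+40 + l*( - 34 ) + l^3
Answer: B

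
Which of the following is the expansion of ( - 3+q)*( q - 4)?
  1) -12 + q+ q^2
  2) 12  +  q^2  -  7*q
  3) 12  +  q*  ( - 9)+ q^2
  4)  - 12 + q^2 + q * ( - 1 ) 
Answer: 2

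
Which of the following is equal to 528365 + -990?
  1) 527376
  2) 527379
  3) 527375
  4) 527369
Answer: 3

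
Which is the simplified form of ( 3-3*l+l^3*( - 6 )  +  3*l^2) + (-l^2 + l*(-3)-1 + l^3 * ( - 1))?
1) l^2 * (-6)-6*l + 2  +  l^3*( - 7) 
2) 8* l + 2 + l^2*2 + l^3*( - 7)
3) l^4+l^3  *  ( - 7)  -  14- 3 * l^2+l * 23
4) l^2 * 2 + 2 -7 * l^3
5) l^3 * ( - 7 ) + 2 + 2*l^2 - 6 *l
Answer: 5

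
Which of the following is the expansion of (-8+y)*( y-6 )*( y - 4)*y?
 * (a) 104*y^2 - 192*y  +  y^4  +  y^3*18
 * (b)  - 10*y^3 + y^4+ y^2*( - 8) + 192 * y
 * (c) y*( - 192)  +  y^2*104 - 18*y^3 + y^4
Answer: c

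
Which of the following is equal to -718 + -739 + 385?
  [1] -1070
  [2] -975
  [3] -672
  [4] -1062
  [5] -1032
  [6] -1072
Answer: 6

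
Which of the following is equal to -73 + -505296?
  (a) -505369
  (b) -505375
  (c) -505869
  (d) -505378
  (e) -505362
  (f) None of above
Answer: a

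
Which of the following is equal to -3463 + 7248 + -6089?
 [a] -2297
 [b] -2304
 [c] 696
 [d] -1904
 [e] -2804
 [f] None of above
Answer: b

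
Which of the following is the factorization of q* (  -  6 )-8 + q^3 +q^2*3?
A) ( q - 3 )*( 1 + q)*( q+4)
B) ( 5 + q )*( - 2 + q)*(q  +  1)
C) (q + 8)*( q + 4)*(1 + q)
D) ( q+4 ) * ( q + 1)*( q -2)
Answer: D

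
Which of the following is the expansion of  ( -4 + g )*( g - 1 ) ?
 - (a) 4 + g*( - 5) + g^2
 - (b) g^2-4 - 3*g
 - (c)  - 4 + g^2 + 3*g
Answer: a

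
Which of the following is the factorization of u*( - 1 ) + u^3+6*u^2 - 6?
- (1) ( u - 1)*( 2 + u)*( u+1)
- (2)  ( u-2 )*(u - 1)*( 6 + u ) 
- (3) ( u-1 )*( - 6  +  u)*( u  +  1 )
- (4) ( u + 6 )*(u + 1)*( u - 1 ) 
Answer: 4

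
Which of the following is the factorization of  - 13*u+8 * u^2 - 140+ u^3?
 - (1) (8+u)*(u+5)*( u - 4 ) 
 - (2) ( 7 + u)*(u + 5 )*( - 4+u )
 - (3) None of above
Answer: 2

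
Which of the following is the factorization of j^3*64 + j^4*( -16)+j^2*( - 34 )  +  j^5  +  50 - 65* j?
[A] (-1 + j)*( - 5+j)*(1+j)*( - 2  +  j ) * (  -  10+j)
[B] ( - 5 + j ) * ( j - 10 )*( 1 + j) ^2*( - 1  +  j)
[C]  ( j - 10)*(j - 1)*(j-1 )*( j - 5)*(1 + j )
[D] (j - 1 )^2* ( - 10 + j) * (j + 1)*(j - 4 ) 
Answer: C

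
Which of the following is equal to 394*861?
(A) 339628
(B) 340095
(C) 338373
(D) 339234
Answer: D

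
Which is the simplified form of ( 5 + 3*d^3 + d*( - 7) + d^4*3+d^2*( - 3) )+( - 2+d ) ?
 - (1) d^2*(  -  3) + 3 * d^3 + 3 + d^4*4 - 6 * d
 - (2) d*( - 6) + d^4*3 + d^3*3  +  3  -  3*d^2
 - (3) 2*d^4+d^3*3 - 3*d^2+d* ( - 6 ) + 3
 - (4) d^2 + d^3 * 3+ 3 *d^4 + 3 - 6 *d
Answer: 2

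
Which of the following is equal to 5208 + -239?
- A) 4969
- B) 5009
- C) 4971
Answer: A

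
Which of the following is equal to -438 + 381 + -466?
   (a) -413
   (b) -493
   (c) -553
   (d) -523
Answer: d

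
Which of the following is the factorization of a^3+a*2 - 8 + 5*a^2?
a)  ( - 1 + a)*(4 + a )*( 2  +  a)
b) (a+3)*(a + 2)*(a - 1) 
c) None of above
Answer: a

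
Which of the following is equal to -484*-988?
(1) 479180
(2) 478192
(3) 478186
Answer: 2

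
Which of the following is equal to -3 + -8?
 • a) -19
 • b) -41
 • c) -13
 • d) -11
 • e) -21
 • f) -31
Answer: d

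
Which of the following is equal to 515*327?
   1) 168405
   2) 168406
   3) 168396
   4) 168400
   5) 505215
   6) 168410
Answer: 1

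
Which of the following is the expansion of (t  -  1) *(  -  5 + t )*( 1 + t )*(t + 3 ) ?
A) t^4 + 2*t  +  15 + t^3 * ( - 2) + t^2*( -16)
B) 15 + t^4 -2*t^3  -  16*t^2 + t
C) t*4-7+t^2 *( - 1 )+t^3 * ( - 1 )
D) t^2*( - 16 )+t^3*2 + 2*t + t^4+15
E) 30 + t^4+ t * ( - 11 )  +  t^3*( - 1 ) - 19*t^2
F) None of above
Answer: A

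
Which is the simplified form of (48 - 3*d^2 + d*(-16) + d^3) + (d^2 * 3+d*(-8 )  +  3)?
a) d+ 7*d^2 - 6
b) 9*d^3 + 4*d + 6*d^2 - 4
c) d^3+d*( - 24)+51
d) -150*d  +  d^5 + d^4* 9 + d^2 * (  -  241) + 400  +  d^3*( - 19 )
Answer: c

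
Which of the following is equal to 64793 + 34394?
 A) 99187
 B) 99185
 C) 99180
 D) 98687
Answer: A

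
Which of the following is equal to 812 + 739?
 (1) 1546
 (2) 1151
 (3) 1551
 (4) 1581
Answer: 3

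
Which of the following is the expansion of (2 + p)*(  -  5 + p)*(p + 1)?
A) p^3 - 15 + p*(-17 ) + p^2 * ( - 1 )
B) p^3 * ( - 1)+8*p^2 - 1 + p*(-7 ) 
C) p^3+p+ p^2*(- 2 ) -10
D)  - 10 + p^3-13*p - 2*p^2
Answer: D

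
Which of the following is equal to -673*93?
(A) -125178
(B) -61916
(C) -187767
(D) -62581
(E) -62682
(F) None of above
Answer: F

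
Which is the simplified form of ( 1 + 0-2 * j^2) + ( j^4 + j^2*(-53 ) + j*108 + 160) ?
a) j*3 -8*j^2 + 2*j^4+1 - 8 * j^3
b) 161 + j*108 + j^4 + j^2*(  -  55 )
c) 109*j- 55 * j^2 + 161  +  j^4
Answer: b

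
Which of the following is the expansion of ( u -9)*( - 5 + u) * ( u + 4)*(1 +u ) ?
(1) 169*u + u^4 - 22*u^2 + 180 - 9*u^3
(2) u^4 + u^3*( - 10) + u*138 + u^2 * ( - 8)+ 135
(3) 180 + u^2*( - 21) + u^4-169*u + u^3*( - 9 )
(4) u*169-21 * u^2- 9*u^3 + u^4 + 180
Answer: 4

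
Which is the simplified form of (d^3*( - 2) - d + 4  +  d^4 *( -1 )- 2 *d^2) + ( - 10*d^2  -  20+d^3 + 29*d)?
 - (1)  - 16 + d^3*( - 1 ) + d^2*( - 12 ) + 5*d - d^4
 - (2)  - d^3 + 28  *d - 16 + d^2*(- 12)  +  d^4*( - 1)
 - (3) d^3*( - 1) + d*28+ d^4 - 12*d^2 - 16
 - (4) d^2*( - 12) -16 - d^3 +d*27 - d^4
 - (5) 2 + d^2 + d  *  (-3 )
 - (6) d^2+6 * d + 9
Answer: 2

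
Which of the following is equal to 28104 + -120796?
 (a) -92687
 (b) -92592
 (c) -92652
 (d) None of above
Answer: d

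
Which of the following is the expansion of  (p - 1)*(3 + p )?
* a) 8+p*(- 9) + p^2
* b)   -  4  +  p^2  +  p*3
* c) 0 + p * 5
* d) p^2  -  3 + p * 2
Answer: d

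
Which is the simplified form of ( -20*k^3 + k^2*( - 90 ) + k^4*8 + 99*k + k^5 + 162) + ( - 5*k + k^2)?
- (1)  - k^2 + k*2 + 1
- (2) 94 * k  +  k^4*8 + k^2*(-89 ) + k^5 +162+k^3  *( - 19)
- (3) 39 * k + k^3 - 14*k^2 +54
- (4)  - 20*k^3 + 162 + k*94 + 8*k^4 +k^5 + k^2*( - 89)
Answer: 4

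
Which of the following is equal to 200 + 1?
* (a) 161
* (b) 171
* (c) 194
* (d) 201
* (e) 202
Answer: d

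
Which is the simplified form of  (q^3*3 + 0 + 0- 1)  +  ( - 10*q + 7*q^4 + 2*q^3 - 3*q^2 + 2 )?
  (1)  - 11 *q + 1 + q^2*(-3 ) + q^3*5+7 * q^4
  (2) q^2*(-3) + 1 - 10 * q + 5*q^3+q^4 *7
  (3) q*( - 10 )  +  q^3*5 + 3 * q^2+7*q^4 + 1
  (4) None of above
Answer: 2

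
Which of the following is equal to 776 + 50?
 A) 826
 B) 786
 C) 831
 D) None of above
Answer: A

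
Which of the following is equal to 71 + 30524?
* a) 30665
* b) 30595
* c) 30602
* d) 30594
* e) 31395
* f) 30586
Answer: b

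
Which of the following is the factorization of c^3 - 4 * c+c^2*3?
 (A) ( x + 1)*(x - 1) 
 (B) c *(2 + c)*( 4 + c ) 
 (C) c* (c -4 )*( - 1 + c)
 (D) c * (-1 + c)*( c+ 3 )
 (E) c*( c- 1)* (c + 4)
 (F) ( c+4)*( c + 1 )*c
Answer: E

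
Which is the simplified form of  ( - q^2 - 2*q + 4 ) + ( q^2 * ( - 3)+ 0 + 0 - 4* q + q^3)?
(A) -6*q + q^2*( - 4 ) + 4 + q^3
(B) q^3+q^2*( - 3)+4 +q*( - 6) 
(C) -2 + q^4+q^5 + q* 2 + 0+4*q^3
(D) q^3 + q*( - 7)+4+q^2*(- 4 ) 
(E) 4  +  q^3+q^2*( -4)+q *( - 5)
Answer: A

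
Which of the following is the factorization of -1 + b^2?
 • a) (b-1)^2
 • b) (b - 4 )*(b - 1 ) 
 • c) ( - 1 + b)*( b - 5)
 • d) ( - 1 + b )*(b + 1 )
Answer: d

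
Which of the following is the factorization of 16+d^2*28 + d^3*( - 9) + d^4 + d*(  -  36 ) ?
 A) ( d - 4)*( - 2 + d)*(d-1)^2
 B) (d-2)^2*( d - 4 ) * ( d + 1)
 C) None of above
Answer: C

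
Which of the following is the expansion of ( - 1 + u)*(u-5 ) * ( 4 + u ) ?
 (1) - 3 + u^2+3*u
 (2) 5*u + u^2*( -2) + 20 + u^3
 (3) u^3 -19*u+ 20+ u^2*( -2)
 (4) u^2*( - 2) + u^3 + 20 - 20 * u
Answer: 3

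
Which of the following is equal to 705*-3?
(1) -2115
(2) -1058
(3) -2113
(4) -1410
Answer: 1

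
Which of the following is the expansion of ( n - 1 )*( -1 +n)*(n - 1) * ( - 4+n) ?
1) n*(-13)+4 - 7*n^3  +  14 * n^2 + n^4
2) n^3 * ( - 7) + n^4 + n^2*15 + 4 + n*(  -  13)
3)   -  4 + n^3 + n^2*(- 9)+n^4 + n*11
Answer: 2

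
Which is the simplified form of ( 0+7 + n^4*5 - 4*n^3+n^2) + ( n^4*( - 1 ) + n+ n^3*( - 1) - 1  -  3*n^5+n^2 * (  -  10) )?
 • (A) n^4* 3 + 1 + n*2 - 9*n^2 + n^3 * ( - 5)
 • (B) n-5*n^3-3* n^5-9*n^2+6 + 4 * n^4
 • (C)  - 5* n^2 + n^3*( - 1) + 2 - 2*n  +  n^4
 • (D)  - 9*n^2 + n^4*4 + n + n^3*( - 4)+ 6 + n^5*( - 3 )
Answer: B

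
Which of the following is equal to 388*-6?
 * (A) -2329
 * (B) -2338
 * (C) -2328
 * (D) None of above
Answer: C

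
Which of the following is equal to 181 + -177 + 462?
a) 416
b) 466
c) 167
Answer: b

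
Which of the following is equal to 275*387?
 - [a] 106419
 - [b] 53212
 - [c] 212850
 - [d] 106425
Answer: d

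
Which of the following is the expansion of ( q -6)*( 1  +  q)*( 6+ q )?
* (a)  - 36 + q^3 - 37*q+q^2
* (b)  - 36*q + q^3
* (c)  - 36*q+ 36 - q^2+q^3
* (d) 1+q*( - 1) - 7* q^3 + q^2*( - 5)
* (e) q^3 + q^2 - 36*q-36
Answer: e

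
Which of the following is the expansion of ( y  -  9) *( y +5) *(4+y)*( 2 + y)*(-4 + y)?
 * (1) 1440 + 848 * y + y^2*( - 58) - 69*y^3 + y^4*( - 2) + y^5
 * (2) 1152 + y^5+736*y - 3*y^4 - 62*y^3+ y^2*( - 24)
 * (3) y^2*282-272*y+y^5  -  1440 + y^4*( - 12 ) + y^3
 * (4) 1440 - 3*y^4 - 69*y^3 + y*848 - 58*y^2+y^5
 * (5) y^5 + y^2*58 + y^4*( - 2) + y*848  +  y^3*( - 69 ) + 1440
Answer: 1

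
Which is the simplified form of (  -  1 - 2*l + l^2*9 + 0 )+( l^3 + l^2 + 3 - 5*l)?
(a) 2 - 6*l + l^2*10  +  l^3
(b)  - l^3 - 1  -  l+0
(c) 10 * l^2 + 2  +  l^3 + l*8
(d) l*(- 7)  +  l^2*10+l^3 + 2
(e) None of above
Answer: d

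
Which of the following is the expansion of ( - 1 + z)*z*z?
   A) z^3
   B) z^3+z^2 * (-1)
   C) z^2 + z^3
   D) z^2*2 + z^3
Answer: B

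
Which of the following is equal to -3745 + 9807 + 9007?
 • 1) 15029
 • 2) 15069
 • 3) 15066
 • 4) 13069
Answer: 2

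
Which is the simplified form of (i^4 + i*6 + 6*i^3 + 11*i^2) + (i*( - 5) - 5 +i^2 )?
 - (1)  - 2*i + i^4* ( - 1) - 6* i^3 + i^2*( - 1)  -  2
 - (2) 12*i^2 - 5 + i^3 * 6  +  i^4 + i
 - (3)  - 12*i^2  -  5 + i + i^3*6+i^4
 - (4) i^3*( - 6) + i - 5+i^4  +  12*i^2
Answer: 2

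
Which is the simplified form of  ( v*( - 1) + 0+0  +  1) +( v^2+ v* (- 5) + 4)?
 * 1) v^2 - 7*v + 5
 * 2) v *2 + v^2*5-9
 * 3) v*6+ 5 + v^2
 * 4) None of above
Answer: 4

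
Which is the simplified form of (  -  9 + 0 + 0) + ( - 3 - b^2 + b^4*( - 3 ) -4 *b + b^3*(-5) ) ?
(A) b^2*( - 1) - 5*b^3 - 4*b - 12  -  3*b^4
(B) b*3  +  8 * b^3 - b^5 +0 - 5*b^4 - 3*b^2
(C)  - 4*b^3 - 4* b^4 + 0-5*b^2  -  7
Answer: A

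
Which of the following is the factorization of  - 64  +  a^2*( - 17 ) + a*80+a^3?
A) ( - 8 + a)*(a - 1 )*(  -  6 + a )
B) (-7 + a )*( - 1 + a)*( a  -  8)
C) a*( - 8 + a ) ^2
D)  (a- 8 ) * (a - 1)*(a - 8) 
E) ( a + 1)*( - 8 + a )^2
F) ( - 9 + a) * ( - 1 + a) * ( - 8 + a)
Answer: D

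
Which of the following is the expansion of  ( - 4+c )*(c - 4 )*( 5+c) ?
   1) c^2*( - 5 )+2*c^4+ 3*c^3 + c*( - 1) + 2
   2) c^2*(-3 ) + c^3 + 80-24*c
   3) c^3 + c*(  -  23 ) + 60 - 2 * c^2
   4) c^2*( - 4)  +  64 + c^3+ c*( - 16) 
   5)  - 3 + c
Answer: 2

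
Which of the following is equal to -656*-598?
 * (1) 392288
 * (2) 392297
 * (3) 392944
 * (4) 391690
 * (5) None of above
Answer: 1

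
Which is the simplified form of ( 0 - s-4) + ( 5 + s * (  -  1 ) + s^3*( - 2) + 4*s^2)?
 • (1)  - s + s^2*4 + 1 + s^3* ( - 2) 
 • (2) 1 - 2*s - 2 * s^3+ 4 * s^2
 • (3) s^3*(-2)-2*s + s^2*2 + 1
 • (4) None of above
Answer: 2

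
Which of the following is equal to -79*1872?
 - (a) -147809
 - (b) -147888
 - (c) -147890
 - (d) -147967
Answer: b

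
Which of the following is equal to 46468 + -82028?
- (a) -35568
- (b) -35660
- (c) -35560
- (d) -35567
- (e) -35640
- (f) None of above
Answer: c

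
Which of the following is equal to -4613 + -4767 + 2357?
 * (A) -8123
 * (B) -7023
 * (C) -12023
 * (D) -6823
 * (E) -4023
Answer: B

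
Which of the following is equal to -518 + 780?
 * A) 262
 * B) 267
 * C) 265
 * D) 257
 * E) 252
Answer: A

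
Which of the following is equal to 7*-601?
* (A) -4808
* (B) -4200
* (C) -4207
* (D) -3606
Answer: C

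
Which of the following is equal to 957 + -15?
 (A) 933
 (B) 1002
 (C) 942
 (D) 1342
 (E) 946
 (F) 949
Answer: C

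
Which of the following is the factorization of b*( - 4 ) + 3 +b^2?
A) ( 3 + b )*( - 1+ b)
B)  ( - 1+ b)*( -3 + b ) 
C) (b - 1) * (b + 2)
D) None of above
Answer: B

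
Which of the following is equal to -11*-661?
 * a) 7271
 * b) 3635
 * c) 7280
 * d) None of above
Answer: a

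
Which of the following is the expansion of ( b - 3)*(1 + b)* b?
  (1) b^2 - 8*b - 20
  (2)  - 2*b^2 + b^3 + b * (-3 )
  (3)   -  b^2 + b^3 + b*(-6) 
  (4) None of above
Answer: 2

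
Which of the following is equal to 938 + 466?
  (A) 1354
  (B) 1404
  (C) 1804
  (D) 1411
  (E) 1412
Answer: B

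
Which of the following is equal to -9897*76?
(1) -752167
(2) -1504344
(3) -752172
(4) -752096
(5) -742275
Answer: 3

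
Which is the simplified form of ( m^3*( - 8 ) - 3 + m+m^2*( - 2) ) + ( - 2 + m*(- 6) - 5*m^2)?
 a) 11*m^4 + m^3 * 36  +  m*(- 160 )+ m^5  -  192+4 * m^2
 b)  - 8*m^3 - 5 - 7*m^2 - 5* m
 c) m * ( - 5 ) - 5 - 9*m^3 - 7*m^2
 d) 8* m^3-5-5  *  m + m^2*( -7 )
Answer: b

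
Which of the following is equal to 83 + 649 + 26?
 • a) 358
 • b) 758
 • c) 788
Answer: b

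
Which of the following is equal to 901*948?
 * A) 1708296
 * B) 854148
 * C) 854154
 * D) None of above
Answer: B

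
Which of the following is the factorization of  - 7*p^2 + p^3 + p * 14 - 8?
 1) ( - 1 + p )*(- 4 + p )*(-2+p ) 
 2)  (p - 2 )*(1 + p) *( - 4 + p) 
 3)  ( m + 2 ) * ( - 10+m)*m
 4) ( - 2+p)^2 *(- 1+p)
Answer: 1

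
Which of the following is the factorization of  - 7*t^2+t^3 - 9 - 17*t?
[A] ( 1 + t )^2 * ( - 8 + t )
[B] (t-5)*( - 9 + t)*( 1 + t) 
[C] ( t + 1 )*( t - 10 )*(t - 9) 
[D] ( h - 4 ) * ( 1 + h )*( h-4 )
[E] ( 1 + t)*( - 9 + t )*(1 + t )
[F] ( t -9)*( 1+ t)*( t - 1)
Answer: E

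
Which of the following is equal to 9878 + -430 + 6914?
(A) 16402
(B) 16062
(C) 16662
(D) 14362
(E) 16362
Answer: E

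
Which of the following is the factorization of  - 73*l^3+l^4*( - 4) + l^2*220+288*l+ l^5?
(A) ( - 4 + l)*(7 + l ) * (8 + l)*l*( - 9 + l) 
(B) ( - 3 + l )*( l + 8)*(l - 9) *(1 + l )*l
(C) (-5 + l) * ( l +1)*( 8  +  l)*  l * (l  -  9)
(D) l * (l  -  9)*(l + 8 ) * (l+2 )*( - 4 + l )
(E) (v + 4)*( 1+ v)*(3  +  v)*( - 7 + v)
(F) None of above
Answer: F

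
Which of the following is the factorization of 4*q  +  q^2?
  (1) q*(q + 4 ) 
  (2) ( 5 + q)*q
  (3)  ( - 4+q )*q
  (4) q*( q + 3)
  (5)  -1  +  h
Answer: 1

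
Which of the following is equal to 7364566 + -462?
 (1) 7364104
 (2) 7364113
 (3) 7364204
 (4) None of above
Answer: 1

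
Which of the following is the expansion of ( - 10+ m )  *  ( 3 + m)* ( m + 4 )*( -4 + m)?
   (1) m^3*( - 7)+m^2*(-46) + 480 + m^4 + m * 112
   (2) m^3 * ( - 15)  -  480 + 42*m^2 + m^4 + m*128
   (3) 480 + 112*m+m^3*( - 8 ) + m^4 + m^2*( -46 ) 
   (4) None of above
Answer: 1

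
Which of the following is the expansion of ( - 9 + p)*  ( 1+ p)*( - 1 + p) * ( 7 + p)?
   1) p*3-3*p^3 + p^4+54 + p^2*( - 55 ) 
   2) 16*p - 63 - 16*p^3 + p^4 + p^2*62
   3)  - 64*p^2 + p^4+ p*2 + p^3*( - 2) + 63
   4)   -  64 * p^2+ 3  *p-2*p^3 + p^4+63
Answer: 3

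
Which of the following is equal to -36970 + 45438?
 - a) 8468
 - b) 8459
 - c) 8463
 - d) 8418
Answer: a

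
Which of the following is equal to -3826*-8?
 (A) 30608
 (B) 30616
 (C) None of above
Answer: A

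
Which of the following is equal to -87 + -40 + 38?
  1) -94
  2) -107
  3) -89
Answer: 3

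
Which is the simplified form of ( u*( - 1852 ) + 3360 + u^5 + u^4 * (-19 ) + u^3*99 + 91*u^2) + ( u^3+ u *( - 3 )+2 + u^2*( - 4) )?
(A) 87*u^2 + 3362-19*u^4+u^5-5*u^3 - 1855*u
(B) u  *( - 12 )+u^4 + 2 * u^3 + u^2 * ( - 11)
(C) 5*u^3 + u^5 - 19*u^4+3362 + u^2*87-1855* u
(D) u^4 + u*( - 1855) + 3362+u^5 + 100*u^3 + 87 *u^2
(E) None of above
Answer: E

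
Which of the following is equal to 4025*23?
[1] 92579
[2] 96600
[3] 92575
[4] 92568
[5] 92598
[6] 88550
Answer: 3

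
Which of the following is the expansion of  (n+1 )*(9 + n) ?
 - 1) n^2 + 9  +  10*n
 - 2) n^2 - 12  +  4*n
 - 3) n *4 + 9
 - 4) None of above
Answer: 1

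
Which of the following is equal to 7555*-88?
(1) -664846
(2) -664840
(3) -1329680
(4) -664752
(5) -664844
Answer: 2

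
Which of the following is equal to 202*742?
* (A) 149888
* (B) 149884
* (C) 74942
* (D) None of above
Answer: B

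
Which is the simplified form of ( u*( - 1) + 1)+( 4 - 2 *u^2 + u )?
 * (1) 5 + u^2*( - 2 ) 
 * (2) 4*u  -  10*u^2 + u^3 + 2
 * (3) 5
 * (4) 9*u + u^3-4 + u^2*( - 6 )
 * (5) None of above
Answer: 1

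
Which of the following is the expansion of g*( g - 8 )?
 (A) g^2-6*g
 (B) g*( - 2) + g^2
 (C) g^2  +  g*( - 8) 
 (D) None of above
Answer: C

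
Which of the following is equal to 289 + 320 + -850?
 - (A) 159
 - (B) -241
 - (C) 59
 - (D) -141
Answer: B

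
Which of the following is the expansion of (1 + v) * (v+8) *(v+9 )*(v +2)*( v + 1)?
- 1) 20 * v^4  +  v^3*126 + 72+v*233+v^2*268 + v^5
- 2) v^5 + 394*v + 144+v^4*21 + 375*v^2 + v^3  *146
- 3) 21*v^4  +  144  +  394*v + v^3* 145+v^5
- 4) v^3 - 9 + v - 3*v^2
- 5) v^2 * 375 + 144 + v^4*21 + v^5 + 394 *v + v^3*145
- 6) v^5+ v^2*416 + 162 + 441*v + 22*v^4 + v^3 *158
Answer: 5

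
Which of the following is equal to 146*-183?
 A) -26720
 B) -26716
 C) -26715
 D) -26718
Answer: D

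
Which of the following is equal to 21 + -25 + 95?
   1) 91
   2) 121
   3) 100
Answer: 1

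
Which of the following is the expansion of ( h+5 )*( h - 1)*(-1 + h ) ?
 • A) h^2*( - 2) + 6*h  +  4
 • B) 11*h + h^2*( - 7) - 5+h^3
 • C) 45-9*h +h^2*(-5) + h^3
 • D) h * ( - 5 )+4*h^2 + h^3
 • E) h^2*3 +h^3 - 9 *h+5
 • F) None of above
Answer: E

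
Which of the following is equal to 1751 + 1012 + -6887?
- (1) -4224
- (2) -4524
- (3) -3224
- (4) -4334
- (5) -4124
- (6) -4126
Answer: 5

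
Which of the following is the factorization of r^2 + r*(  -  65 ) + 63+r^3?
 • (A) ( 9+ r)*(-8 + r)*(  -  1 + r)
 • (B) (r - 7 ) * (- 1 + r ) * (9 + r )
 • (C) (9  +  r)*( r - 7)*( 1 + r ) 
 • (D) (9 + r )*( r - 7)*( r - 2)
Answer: B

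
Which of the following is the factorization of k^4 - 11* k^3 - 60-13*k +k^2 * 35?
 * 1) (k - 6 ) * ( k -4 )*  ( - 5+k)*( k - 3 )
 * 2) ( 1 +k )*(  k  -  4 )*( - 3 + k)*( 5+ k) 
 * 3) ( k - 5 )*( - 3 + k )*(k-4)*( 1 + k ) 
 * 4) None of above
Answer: 3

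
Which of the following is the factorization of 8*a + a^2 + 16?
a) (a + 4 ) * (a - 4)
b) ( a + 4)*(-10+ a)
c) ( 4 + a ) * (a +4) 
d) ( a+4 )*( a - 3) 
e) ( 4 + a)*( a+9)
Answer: c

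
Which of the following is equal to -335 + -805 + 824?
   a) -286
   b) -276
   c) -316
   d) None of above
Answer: c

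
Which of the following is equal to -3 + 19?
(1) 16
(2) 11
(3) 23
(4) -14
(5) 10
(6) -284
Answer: 1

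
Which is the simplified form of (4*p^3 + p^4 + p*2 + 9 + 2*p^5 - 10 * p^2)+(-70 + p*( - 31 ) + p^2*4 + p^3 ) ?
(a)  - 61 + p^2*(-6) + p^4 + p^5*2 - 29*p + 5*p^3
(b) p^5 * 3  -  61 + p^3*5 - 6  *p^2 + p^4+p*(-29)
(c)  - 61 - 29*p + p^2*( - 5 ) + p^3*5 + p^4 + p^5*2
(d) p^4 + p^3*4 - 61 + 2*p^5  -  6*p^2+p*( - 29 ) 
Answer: a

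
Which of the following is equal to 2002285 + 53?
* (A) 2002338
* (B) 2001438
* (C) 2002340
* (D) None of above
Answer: A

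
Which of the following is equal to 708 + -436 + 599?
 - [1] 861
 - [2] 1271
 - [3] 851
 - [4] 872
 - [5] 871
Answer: 5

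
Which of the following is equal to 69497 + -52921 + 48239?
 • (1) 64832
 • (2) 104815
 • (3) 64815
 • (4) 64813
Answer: 3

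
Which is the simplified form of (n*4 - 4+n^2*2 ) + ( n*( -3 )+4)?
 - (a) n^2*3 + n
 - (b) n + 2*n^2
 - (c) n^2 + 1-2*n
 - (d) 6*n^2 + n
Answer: b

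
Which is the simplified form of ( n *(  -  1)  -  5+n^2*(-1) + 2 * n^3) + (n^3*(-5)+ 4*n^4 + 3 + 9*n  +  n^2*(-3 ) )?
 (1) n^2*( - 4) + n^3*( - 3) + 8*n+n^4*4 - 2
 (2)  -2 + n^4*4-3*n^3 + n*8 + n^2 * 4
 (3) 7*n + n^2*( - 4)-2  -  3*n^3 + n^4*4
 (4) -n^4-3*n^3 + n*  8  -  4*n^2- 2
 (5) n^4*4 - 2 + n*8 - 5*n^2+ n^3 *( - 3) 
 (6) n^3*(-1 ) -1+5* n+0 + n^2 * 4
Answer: 1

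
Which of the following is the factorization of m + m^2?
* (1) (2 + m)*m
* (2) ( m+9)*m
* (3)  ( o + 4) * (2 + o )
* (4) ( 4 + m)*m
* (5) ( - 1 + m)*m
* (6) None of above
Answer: 6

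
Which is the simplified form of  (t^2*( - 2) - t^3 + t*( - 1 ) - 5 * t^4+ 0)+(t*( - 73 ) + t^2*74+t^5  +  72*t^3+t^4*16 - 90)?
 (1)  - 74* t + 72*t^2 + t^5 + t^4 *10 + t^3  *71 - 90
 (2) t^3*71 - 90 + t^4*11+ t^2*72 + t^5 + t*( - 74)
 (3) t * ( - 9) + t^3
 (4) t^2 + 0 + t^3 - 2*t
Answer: 2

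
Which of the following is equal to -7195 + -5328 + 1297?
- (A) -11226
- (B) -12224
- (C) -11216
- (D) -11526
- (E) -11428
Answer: A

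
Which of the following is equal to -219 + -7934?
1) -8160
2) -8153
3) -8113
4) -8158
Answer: 2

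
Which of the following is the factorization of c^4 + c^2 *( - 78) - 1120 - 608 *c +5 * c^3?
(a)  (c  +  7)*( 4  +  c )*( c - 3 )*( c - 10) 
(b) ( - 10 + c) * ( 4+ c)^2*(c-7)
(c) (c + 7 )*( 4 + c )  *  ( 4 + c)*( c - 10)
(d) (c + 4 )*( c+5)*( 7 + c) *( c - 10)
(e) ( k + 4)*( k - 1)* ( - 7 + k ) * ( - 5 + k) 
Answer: c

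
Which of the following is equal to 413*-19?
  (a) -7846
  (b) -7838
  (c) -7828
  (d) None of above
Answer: d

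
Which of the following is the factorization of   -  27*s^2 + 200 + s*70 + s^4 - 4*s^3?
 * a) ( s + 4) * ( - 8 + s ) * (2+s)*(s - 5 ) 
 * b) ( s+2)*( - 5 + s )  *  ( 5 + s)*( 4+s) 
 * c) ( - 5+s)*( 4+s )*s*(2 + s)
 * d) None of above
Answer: d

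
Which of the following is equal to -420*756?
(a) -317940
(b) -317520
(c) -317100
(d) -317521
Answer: b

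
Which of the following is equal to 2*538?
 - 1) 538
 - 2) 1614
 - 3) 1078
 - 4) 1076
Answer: 4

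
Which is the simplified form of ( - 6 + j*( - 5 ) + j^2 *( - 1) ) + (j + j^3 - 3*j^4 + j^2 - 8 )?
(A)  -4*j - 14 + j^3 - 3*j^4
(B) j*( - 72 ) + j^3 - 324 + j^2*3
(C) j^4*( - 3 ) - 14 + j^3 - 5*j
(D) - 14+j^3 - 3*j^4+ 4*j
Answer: A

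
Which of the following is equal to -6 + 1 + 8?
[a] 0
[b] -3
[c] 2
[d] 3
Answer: d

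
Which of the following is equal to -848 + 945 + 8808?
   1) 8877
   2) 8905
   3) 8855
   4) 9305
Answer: 2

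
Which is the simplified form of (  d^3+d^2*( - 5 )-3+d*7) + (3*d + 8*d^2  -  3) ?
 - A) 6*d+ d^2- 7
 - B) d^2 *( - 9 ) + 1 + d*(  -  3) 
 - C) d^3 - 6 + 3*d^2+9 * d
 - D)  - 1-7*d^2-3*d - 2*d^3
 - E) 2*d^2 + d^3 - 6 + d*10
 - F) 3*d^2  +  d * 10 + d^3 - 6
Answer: F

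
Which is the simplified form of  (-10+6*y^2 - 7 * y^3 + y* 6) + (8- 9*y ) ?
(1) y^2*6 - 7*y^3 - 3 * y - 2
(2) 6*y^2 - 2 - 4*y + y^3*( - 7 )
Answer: 1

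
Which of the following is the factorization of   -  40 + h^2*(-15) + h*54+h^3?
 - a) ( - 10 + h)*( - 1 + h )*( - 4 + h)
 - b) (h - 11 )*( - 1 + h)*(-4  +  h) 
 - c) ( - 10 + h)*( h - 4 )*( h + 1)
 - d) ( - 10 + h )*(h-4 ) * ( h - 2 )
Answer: a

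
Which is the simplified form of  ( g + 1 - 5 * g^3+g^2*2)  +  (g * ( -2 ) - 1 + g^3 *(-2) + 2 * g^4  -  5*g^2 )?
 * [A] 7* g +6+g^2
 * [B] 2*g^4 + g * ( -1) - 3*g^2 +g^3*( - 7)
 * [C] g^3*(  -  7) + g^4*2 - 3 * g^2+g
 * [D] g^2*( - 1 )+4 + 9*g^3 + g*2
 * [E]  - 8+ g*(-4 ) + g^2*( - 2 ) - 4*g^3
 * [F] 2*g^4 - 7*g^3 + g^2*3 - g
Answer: B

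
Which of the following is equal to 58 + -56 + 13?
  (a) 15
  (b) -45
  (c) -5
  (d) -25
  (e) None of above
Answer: a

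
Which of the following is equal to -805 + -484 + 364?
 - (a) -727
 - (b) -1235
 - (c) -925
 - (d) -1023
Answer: c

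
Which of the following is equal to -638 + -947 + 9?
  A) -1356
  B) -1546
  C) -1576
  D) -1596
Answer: C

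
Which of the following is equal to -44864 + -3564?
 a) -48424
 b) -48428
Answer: b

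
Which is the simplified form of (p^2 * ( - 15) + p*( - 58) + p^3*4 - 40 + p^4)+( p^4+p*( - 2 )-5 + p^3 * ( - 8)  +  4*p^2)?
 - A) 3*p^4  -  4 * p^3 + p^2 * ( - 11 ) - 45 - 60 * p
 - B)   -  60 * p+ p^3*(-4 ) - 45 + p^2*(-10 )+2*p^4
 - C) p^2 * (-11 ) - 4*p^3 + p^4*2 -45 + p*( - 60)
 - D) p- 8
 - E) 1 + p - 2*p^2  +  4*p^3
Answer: C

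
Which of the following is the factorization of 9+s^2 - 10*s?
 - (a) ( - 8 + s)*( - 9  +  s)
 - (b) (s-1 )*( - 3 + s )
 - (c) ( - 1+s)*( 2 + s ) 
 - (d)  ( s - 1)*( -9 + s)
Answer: d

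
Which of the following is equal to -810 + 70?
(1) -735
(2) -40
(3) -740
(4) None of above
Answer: 3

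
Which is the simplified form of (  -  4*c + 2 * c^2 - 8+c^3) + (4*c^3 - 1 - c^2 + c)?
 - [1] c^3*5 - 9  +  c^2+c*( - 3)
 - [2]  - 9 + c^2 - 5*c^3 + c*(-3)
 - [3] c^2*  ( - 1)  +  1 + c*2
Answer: 1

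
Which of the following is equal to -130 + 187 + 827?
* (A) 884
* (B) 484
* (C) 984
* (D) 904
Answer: A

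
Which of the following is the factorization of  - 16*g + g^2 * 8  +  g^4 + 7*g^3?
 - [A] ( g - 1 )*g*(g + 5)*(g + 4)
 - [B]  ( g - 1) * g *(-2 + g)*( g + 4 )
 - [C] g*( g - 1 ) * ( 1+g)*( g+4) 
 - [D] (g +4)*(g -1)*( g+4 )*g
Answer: D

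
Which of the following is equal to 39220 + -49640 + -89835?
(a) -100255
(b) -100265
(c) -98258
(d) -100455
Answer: a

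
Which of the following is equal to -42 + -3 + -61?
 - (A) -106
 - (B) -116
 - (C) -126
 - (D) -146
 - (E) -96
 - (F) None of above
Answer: A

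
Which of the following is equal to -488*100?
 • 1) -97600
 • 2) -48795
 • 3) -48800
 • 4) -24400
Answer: 3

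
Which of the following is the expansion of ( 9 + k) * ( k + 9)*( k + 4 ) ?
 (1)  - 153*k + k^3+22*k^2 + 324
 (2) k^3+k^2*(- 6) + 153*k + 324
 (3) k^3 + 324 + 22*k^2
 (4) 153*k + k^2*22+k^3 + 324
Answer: 4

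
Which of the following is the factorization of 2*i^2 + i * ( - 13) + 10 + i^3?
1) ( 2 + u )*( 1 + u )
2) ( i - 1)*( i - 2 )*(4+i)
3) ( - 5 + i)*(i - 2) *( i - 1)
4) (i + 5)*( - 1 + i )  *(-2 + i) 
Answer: 4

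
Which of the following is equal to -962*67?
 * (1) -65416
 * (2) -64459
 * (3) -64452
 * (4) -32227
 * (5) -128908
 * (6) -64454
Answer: 6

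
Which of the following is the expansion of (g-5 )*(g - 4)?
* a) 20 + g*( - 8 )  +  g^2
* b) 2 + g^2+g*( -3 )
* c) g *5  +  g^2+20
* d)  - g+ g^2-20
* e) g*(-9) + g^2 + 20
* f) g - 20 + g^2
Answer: e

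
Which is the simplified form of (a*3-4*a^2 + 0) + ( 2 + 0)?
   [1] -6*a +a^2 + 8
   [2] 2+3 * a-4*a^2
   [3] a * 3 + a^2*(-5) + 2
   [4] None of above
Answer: 2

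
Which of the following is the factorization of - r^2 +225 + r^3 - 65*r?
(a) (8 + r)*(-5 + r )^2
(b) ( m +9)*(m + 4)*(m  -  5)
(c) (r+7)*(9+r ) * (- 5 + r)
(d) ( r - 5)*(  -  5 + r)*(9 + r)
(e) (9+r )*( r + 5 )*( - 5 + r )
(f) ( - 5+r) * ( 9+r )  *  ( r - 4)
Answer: d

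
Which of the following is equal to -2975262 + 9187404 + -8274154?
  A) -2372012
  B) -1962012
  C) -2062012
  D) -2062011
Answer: C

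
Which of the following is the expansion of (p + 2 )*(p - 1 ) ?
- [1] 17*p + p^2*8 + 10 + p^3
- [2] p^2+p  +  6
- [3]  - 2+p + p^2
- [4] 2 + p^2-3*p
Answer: 3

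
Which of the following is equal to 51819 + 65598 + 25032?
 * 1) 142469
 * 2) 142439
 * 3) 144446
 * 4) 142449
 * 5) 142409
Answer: 4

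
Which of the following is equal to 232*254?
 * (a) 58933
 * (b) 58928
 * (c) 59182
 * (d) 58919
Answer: b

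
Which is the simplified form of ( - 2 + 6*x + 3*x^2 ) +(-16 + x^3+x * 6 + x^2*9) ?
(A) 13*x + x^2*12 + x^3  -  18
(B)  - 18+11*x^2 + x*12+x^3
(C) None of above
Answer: C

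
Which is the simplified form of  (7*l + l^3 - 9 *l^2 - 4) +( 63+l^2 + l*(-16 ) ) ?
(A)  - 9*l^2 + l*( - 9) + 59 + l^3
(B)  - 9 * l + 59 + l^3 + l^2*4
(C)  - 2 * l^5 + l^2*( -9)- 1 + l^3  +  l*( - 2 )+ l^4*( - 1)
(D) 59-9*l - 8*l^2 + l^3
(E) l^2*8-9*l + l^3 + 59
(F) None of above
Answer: D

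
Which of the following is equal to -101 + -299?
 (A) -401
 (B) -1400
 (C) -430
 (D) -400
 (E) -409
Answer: D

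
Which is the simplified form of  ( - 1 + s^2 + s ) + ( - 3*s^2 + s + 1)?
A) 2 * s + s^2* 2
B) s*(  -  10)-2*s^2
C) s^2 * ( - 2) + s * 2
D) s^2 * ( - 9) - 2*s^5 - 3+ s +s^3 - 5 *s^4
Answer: C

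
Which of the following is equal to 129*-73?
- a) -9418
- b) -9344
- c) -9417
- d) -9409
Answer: c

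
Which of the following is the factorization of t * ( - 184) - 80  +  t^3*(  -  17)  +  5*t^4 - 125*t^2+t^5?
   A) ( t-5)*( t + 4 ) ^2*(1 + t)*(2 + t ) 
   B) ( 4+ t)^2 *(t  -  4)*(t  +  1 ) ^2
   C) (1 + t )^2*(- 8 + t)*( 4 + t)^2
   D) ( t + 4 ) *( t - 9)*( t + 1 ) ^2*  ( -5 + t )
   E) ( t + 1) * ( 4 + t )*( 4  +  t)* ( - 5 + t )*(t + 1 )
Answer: E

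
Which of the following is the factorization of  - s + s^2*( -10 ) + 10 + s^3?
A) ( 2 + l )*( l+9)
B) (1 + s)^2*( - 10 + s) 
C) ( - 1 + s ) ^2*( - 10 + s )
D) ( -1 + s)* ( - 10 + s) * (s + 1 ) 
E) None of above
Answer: D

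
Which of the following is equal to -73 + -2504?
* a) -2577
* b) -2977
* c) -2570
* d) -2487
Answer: a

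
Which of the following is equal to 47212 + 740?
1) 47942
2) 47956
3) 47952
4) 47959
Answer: 3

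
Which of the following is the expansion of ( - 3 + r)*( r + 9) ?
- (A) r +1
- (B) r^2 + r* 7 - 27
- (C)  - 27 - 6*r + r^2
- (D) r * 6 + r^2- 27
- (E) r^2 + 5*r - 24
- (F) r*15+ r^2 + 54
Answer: D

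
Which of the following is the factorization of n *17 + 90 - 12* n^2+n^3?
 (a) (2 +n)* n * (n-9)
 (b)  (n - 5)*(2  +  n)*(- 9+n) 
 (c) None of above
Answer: b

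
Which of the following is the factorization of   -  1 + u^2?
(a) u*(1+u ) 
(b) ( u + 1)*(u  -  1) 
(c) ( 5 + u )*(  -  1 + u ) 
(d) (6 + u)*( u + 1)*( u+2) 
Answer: b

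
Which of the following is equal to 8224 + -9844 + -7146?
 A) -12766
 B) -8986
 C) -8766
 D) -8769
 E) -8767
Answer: C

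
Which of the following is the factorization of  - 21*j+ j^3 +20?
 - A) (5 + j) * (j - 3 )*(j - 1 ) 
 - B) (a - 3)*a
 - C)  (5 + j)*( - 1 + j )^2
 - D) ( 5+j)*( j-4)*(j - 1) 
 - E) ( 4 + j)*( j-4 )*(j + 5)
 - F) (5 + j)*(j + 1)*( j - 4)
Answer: D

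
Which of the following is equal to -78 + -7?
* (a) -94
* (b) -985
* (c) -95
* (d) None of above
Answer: d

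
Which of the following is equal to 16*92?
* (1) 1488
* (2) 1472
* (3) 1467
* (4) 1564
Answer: 2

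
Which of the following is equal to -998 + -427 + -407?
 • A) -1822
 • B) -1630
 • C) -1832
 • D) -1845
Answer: C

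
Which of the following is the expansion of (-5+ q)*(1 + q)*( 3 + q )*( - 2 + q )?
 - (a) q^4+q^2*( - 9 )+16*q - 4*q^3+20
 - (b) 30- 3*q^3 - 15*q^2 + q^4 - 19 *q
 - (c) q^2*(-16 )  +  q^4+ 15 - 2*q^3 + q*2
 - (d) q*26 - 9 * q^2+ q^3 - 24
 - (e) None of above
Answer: e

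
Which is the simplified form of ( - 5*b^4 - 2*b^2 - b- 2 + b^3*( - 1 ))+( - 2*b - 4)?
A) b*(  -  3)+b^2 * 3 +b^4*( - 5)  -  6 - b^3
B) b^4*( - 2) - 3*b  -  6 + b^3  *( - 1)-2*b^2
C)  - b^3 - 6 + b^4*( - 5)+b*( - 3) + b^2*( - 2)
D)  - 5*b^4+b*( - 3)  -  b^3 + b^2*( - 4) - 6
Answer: C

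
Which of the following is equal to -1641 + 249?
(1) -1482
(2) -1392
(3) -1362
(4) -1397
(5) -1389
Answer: 2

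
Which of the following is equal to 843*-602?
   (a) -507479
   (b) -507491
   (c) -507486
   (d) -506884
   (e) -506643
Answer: c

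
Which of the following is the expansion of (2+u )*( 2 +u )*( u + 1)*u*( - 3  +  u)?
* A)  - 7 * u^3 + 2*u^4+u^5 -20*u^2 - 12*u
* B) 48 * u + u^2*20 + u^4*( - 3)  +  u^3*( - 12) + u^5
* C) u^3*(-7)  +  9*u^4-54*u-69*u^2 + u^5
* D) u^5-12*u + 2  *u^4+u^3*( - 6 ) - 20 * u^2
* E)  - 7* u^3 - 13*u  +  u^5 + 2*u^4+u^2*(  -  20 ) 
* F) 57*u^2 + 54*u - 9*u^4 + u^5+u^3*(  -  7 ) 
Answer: A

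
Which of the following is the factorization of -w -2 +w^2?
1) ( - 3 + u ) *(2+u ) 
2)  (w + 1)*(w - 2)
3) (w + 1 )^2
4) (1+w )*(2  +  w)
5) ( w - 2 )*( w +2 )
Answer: 2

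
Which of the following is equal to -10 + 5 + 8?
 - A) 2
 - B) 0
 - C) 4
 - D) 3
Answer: D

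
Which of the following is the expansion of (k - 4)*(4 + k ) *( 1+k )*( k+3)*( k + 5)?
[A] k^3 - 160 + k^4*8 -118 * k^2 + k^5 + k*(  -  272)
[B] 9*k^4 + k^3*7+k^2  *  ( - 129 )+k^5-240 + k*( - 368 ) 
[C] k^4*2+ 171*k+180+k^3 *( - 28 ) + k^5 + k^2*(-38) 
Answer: B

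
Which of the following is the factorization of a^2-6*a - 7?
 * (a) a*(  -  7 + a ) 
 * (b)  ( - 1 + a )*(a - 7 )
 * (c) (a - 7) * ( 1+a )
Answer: c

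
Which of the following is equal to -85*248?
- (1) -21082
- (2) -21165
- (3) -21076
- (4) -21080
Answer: 4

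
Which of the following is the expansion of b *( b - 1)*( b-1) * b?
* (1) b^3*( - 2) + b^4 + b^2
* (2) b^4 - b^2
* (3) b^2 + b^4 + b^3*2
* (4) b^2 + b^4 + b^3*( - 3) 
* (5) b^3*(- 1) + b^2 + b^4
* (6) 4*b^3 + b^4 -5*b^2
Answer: 1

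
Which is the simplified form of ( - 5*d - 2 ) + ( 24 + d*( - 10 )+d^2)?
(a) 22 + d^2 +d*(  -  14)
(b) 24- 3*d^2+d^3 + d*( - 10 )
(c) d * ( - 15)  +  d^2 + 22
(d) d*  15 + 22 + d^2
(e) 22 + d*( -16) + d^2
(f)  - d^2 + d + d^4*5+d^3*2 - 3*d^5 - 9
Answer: c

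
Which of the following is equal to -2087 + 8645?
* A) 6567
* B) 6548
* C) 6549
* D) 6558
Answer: D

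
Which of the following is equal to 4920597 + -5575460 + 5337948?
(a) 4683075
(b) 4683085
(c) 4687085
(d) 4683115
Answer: b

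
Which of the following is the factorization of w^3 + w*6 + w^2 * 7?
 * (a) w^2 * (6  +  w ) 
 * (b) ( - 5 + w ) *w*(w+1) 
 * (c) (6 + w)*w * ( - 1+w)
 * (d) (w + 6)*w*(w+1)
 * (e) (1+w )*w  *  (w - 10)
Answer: d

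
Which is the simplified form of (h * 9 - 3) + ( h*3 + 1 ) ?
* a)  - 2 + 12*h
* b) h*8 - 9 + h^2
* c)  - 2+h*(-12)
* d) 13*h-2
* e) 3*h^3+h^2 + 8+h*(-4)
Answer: a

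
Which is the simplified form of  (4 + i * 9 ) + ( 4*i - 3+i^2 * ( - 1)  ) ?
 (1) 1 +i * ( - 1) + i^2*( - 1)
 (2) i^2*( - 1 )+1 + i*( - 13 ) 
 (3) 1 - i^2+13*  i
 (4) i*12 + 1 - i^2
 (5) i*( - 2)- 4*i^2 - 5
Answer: 3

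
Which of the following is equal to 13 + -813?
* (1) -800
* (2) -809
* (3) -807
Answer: 1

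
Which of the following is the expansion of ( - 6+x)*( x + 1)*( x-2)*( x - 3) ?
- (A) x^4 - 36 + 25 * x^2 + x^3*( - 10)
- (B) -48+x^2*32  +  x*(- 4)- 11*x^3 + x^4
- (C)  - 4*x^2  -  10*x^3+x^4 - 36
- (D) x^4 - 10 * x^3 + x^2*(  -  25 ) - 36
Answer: A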